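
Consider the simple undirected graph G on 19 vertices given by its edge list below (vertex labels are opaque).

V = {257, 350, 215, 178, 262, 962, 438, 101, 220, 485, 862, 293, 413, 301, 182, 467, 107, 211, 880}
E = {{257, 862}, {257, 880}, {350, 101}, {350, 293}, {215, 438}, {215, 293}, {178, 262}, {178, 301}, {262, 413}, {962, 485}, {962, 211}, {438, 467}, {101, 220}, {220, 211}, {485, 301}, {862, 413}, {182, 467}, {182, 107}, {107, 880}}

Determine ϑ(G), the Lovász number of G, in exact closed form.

19*cos(pi/19)/(cos(pi/19) + 1)

Vertex 182 has 2 neighbors: 467, 107.
deg(257) = 2; N(257) = {862, 880}.
deg(262) = 2; N(262) = {178, 413}.
Vertex 107 has 2 neighbors: 182, 880.
Regular of degree 2 on 19 vertices: connected 2-regular on 19 ⇒ C_{19}.
Distinct eigenvalues (to 3 d.p.): [2.0, 1.892, 1.578, 1.094, 0.491, -0.165, -0.803, -1.355, -1.759, -1.973].
λ_max=2, λ_min=-2*cos(pi/19); ϑ = −19·λ_min/(λ_max−λ_min) = 19*cos(pi/19)/(cos(pi/19) + 1).
Numerically 9.43477137.
9 ≤ 19*cos(pi/19)/(cos(pi/19) + 1) ≤ 10: both strict.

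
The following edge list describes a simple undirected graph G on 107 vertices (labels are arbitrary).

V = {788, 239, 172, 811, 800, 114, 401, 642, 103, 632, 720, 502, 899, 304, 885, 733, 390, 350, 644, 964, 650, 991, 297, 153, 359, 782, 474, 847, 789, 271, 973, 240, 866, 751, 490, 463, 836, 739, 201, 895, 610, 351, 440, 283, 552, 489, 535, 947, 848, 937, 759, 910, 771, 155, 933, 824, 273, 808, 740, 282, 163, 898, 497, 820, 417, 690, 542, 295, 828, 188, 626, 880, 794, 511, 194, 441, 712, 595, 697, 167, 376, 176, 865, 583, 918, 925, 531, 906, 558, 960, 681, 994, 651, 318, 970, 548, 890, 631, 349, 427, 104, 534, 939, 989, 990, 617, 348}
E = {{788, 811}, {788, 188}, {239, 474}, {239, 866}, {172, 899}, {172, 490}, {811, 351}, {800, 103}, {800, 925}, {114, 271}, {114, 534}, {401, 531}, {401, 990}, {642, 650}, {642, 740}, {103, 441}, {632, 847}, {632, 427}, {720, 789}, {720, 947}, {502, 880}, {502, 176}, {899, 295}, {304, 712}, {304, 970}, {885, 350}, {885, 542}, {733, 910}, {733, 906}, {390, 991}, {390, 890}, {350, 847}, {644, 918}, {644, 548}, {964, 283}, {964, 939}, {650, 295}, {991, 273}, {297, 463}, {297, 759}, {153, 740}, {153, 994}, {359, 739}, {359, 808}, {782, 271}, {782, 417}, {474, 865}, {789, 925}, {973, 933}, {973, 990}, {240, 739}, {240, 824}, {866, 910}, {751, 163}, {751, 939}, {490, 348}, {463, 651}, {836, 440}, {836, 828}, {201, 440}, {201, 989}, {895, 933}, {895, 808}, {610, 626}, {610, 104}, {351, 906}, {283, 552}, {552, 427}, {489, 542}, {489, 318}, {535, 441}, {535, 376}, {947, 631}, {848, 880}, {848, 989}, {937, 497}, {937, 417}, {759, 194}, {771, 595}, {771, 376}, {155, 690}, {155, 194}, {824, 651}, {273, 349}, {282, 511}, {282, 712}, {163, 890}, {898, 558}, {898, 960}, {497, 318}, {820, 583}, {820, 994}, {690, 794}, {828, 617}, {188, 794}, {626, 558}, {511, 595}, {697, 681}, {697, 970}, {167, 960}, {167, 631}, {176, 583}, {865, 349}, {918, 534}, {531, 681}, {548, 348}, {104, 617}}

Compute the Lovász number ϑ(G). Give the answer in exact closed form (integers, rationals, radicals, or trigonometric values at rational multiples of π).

107*cos(pi/107)/(cos(pi/107) + 1)

N(239) = {474, 866}, |N(239)| = 2.
N(991) = {390, 273}, |N(991)| = 2.
Vertex 794 has 2 neighbors: 690, 188.
deg(712) = 2; N(712) = {304, 282}.
Every vertex has degree 2 (N=107); a single 107-cycle (edge-transitive).
The 54 distinct eigenvalues: [2.0, 1.99655, 1.98622, 1.96905, 1.94508, 1.91441, 1.87714, 1.8334, 1.78334, 1.72714, 1.66498, 1.59707, 1.52367, 1.44501, 1.36137, 1.27304, 1.18032, 1.08353, 0.983, 0.87909, 0.77214, 0.66254, 0.55065, 0.43686, 0.32157, 0.20516, 0.08805, -0.02936, -0.14667, -0.26348, -0.37938, -0.49397, -0.60685, -0.71765, -0.82597, -0.93145, -1.03371, -1.13241, -1.22721, -1.31777, -1.40379, -1.48498, -1.56104, -1.63173, -1.69679, -1.756, -1.80915, -1.85607, -1.8966, -1.93058, -1.95791, -1.97849, -1.99225, -1.99914].
ϑ = −N·λ_min/(λ_max−λ_min) = −107·(-2*cos(pi/107))/(2−(-2*cos(pi/107))) = 107*cos(pi/107)/(cos(pi/107) + 1).
≈ 53.488468432 (to 9 d.p.).
Lovász sandwich 53 ≤ 107*cos(pi/107)/(cos(pi/107) + 1) ≤ 54: both strict.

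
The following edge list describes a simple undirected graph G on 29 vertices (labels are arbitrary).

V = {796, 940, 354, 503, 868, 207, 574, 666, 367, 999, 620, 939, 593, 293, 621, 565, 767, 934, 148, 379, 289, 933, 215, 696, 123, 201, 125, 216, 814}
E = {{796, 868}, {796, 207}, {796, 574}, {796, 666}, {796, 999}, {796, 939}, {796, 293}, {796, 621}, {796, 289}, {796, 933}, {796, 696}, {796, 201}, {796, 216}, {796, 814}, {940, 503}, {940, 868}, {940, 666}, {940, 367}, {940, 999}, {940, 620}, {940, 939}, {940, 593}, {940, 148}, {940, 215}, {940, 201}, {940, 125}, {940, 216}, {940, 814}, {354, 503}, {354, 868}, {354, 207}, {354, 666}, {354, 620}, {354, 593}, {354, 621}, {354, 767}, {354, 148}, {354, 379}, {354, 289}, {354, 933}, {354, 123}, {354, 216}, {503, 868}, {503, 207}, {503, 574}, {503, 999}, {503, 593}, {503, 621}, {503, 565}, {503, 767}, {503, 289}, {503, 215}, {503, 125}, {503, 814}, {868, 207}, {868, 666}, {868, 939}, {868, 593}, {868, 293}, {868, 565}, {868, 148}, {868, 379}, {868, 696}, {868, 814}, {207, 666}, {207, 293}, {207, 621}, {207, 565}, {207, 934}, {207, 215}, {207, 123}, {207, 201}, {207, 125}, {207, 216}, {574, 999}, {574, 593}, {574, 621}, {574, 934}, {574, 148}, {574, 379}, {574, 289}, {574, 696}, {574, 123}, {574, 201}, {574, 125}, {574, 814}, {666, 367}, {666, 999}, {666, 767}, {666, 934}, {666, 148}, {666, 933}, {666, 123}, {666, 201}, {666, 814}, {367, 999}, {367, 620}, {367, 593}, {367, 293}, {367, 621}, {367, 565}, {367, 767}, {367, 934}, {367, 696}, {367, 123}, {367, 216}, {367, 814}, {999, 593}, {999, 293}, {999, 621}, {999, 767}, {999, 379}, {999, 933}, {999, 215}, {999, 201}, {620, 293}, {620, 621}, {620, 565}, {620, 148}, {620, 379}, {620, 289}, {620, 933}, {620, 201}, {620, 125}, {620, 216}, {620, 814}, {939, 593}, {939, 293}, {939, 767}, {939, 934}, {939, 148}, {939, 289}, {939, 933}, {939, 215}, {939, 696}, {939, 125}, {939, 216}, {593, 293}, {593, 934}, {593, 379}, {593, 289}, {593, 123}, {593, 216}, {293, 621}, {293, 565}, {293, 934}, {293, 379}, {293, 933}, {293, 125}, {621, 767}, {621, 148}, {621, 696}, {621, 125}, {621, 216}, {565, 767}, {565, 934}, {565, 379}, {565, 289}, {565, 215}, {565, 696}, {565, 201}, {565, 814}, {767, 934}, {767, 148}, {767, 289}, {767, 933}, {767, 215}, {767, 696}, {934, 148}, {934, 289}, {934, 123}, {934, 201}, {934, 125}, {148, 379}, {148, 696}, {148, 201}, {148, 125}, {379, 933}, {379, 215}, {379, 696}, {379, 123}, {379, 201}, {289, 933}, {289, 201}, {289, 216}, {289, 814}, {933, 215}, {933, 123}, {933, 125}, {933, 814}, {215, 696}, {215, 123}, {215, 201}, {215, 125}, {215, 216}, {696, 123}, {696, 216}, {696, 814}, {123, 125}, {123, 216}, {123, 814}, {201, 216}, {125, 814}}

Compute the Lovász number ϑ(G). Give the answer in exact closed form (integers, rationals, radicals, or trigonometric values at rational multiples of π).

sqrt(29)

N(293) = {796, 868, 207, 367, 999, 620, 939, 593, 621, 565, 934, 379, 933, 125}, |N(293)| = 14.
deg(999) = 14; N(999) = {796, 940, 503, 574, 666, 367, 593, 293, 621, 767, 379, 933, 215, 201}.
deg(814) = 14; N(814) = {796, 940, 503, 868, 574, 666, 367, 620, 565, 289, 933, 696, 123, 125}.
deg(621) = 14; N(621) = {796, 354, 503, 207, 574, 367, 999, 620, 293, 767, 148, 696, 125, 216}.
G on 29 vertices is 14-regular; SR(29,14,6,7) — a Paley graph.
Distinct eigenvalues (to 4 d.p.): [14.0, 2.1926, -3.1926].
With N=29: ϑ(G) = 29·(-(-sqrt(29)/2 - 1/2))/(14−(-sqrt(29)/2 - 1/2)) = sqrt(29).
≈ 5.38516 (to 5 d.p.).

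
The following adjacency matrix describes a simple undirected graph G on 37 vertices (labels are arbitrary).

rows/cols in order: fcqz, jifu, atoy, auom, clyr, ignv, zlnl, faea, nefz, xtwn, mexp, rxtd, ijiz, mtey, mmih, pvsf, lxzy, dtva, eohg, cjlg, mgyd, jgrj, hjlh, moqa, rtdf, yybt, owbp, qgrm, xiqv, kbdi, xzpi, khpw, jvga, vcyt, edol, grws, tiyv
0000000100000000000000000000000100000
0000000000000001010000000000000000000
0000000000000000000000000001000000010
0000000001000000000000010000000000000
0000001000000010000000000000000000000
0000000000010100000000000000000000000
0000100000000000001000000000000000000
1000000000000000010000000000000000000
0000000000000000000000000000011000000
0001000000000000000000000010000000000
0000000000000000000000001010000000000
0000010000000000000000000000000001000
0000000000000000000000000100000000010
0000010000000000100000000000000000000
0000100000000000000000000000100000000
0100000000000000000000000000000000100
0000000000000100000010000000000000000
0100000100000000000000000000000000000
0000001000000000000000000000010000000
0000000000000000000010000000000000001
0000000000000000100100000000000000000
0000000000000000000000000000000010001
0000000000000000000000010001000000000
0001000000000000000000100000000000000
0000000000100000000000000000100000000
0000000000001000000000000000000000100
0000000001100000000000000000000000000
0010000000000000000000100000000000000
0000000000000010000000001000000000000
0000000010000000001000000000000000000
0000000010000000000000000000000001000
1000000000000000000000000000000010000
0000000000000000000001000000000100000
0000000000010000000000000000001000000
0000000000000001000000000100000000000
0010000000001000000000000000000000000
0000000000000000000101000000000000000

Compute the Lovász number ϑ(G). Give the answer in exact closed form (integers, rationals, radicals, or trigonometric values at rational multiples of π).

37*cos(pi/37)/(cos(pi/37) + 1)

N(eohg) = {zlnl, kbdi}, |N(eohg)| = 2.
Vertex lxzy has 2 neighbors: mtey, mgyd.
N(mgyd) = {lxzy, cjlg}, |N(mgyd)| = 2.
Vertex rxtd has 2 neighbors: ignv, vcyt.
deg(v) = 2 for all v (|V|=37); the odd cycle C_{37}.
spec(A) ≈ [2.0, 1.971232, 1.885755, 1.746028, 1.556072, 1.321349, 1.048615, 0.745713, 0.421359, 0.084882, -0.254036, -0.585646, -0.900407, -1.189266, -1.443912, -1.657019, -1.822457, -1.935466, -1.992795] (distinct, 6 d.p.).
Lovász: ϑ = −37(-2*cos(pi/37))/(2+-(-1)*2*cos(pi/37)) = 37*cos(pi/37)/(cos(pi/37) + 1).
≈ 18.466616637 (to 9 d.p.).
Lovász sandwich 18 ≤ 37*cos(pi/37)/(cos(pi/37) + 1) ≤ 19: both strict.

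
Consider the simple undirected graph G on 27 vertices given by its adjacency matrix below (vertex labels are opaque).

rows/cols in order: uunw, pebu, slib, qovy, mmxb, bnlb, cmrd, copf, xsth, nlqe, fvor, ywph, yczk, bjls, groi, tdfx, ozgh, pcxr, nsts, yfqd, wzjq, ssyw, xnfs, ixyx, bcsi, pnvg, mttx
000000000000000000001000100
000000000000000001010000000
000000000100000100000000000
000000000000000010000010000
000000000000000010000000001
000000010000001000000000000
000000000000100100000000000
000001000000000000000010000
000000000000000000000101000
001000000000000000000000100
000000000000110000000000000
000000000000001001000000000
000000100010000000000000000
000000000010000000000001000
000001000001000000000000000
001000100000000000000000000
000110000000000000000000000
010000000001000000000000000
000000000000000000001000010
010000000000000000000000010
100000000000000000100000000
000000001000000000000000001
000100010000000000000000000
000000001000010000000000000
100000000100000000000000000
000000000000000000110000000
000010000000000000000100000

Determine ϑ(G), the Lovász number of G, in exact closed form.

N(mttx) = {mmxb, ssyw}, |N(mttx)| = 2.
N(qovy) = {ozgh, xnfs}, |N(qovy)| = 2.
deg(nsts) = 2; N(nsts) = {wzjq, pnvg}.
Vertex copf has 2 neighbors: bnlb, xnfs.
G on 27 vertices is 2-regular; this is C_{27}, the 27-cycle.
A has 14 distinct eigenvalues ≈ [2.0, 1.9461, 1.7873, 1.5321, 1.1943, 0.7922, 0.3473, -0.1163, -0.5736, -1.0, -1.3725, -1.671, -1.8794, -1.9865].
With N=27: ϑ(G) = 27·(-(-1)*2*cos(pi/27))/(2−(-2*cos(pi/27))) = 27*cos(pi/27)/(cos(pi/27) + 1).
≈ 13.454204 (to 6 d.p.).
Lovász sandwich 13 ≤ 27*cos(pi/27)/(cos(pi/27) + 1) ≤ 14: both strict.

27*cos(pi/27)/(cos(pi/27) + 1)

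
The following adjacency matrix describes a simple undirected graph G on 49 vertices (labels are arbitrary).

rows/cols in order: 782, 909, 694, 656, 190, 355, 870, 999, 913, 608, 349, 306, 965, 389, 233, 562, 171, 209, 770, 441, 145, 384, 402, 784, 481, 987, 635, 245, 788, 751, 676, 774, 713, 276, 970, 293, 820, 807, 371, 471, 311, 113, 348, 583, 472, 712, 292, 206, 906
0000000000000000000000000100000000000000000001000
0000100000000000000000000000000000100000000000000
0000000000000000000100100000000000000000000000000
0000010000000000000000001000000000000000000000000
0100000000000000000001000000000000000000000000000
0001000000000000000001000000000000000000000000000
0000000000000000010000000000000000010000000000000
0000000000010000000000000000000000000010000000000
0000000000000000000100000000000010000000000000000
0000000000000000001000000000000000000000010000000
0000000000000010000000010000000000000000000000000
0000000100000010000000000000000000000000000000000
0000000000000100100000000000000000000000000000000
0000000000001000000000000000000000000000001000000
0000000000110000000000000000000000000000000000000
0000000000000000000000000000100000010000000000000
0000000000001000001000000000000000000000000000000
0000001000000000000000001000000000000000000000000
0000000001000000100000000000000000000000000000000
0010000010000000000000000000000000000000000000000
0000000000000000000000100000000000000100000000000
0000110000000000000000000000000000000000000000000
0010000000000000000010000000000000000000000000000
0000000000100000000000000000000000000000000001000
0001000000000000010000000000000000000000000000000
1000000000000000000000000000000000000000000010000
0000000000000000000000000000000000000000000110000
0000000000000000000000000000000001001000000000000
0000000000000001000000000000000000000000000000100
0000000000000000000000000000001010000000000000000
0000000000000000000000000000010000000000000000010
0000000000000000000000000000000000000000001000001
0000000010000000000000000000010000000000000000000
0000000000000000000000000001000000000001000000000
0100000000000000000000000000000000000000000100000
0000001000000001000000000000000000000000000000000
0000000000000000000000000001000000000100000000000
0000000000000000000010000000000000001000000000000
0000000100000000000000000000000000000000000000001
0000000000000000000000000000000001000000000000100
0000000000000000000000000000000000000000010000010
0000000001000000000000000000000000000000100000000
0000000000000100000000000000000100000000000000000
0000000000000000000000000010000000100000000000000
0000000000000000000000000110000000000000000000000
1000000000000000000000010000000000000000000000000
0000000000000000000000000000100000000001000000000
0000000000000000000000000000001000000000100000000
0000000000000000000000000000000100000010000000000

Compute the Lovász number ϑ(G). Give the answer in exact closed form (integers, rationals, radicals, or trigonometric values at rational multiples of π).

N(909) = {190, 970}, |N(909)| = 2.
deg(751) = 2; N(751) = {676, 713}.
N(583) = {635, 970}, |N(583)| = 2.
N(349) = {233, 784}, |N(349)| = 2.
49-vertex 2-regular graph: a single 49-cycle (edge-transitive).
A has 25 distinct eigenvalues ≈ [2.0, 1.98358, 1.93459, 1.85383, 1.74264, 1.60283, 1.4367, 1.24698, 1.03679, 0.80957, 0.56906, 0.3192, 0.0641, -0.19205, -0.44504, -0.69073, -0.92508, -1.14423, -1.3446, -1.52289, -1.67618, -1.80194, -1.89811, -1.96312, -1.99589].
ϑ = −N·λ_min/(λ_max−λ_min) = −49·(-2*cos(pi/49))/(2−(-2*cos(pi/49))) = 49*cos(pi/49)/(cos(pi/49) + 1).
ϑ(G) ≈ 24.4748.
24 ≤ 49*cos(pi/49)/(cos(pi/49) + 1) ≤ 25: both strict.

49*cos(pi/49)/(cos(pi/49) + 1)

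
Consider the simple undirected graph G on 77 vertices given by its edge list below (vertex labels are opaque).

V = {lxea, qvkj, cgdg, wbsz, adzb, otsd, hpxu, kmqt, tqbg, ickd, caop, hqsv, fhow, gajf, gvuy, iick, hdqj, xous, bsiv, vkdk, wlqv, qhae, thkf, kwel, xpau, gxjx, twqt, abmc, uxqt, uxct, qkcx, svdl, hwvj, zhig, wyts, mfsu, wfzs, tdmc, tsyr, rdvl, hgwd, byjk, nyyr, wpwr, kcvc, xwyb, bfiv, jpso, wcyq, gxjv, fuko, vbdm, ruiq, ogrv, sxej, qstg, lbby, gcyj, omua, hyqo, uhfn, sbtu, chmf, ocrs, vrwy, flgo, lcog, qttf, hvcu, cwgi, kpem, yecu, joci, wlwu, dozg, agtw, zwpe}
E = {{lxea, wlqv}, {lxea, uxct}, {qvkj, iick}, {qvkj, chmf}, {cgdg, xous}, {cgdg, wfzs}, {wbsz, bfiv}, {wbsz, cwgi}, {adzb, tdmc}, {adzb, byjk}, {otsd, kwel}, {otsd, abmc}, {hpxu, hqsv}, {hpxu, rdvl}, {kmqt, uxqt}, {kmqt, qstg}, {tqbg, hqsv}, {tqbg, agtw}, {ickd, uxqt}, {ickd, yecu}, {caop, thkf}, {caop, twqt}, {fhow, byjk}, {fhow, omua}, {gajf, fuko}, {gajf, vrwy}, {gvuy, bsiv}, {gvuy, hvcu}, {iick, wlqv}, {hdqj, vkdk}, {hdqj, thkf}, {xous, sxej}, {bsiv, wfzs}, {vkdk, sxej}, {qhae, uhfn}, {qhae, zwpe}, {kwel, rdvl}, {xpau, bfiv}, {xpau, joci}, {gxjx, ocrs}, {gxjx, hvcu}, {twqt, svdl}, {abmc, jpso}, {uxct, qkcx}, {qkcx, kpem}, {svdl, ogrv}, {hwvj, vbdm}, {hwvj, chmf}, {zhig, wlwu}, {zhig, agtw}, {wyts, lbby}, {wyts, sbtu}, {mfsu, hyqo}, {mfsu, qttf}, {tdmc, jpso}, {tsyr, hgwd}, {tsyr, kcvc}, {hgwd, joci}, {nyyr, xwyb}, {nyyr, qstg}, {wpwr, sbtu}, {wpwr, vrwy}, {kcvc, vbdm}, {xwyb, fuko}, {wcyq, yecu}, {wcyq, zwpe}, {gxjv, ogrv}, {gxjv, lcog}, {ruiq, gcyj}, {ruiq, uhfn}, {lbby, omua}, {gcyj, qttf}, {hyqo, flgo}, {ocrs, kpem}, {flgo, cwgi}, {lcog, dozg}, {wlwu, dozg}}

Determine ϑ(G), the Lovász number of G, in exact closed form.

deg(sbtu) = 2; N(sbtu) = {wyts, wpwr}.
deg(abmc) = 2; N(abmc) = {otsd, jpso}.
Vertex tsyr has 2 neighbors: hgwd, kcvc.
deg(thkf) = 2; N(thkf) = {caop, hdqj}.
Regular of degree 2 on 77 vertices: a single 77-cycle (edge-transitive).
spec(A) ≈ [2.0, 1.99335, 1.97342, 1.94037, 1.89441, 1.83583, 1.76504, 1.68251, 1.58877, 1.48447, 1.37028, 1.24698, 1.11538, 0.97635, 0.83083, 0.67978, 0.5242, 0.36514, 0.20365, 0.0408, -0.12232, -0.28463, -0.44504, -0.60249, -0.75593, -0.90434, -1.04674, -1.18216, -1.30972, -1.42856, -1.5379, -1.637, -1.72521, -1.80194, -1.86667, -1.91899, -1.95853, -1.98504, -1.99834] (distinct, 5 d.p.).
ϑ = −N·λ_min/(λ_max−λ_min) = −77·(-2*cos(pi/77))/(2−(-2*cos(pi/77))) = 77*cos(pi/77)/(cos(pi/77) + 1).
≈ 38.48397347 (to 8 d.p.).
Sandwich: α(G)=38 ≤ ϑ(G)=77*cos(pi/77)/(cos(pi/77) + 1) ≤ χ(Ḡ)=39 (both strict).

77*cos(pi/77)/(cos(pi/77) + 1)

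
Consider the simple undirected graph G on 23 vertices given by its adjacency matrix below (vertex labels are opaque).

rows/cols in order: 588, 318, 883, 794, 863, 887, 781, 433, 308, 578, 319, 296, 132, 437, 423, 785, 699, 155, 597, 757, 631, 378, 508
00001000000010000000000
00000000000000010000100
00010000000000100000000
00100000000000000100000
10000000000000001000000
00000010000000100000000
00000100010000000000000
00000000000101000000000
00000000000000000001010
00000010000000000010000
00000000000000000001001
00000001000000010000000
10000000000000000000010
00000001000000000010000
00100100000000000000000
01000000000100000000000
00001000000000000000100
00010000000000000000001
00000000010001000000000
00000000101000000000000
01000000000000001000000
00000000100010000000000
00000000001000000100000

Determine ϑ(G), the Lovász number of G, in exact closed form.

23*cos(pi/23)/(cos(pi/23) + 1)

N(132) = {588, 378}, |N(132)| = 2.
N(863) = {588, 699}, |N(863)| = 2.
N(508) = {319, 155}, |N(508)| = 2.
N(785) = {318, 296}, |N(785)| = 2.
G on 23 vertices is 2-regular; this is C_{23}, the 23-cycle.
The 12 distinct eigenvalues: [2.0, 1.926, 1.709, 1.365, 0.92, 0.407, -0.136, -0.67, -1.153, -1.551, -1.834, -1.981].
−23·(-2*cos(pi/23)) / ((2)−(-2*cos(pi/23))) = 23*cos(pi/23)/(cos(pi/23) + 1) = ϑ(G).
= 11.4461936… (decimal).
Lovász sandwich 11 ≤ 23*cos(pi/23)/(cos(pi/23) + 1) ≤ 12: both strict.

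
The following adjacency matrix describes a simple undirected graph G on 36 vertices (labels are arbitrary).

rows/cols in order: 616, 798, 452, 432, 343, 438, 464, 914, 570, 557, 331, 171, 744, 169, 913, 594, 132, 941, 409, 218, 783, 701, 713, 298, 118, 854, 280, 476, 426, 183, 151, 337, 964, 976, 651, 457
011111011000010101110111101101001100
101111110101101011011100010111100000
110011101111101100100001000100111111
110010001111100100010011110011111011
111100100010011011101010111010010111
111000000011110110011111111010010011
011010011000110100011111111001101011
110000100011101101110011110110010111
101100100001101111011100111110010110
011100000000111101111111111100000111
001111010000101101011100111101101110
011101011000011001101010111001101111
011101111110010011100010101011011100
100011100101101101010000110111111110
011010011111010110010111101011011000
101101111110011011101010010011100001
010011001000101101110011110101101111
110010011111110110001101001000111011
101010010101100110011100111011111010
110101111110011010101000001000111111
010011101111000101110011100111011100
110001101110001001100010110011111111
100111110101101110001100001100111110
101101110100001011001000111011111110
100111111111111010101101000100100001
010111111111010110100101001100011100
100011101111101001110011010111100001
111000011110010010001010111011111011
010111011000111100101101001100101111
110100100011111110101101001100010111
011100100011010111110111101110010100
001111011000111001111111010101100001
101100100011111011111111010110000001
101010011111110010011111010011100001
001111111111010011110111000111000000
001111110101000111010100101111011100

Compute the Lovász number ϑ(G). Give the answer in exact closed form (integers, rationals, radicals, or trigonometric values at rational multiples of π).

8

N(171) = {798, 452, 432, 438, 914, 570, 169, 913, 941, 409, 783, 713, 118, 854, 280, 183, 151, 964, 976, 651, 457}, |N(171)| = 21.
N(432) = {616, 798, 343, 570, 557, 331, 171, 744, 594, 218, 713, 298, 118, 854, 426, 183, 151, 337, 964, 651, 457}, |N(432)| = 21.
Vertex 701 has 21 neighbors: 616, 798, 438, 464, 570, 557, 331, 913, 941, 409, 713, 118, 854, 426, 183, 151, 337, 964, 976, 651, 457.
N(457) = {452, 432, 343, 438, 464, 914, 557, 171, 594, 132, 941, 218, 701, 118, 280, 476, 426, 183, 337, 964, 976}, |N(457)| = 21.
Every vertex has degree 21 (N=36); this is K(9,2), the Kneser graph.
The 3 distinct eigenvalues: [21.0, 1.0, -6.0].
Lovász: ϑ = −36(-6)/(21+-1*(-6)) = 8.
Numerically 8.000000000.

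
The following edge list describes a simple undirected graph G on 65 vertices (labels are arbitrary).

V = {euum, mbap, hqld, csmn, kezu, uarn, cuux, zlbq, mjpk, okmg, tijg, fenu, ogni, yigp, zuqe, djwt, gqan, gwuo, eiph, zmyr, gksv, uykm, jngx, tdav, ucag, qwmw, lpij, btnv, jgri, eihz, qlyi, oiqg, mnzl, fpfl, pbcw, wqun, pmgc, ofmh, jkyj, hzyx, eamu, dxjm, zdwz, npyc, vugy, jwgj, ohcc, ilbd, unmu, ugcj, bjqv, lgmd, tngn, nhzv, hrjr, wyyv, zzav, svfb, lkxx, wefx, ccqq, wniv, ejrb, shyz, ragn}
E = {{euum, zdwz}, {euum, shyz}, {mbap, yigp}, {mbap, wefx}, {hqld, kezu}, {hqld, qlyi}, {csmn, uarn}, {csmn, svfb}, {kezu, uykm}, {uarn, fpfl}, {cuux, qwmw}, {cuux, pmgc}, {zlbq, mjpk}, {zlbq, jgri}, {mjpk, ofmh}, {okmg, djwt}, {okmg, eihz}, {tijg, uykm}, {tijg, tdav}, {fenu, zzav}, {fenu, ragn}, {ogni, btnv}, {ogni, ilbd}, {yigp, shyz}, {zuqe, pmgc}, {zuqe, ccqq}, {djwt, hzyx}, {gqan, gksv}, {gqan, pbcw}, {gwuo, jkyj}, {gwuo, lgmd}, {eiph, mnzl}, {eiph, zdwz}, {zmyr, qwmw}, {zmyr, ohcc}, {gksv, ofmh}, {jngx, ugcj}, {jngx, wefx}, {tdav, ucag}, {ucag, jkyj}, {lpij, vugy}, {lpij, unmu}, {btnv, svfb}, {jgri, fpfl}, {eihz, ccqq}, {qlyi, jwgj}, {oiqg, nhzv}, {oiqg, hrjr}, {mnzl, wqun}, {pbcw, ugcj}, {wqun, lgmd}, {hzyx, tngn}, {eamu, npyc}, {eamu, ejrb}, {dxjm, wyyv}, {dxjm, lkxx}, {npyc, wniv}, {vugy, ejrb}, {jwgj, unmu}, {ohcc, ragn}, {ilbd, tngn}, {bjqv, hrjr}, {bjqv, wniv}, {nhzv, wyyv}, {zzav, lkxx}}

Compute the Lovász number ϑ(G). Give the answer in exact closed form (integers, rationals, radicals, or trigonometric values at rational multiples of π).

65*cos(pi/65)/(cos(pi/65) + 1)

Vertex jgri has 2 neighbors: zlbq, fpfl.
N(btnv) = {ogni, svfb}, |N(btnv)| = 2.
Vertex gqan has 2 neighbors: gksv, pbcw.
N(ohcc) = {zmyr, ragn}, |N(ohcc)| = 2.
Every vertex has degree 2 (N=65); this is C_{65}, the 65-cycle.
spec(A) ≈ [2.0, 1.990663, 1.96274, 1.916492, 1.852349, 1.770912, 1.67294, 1.559349, 1.431198, 1.289684, 1.136129, 0.971967, 0.798729, 0.618034, 0.431568, 0.241073, 0.048327, -0.14487, -0.336714, -0.525415, -0.70921, -0.886383, -1.05528, -1.214325, -1.362032, -1.497021, -1.618034, -1.723939, -1.813749, -1.886624, -1.941884, -1.979013, -1.997664] (distinct, 6 d.p.).
−65·(-2*cos(pi/65)) / ((2)−(-2*cos(pi/65))) = 65*cos(pi/65)/(cos(pi/65) + 1) = ϑ(G).
≈ 32.48101 (to 5 d.p.).
Sandwich: α(G)=32 ≤ ϑ(G)=65*cos(pi/65)/(cos(pi/65) + 1) ≤ χ(Ḡ)=33 (both strict).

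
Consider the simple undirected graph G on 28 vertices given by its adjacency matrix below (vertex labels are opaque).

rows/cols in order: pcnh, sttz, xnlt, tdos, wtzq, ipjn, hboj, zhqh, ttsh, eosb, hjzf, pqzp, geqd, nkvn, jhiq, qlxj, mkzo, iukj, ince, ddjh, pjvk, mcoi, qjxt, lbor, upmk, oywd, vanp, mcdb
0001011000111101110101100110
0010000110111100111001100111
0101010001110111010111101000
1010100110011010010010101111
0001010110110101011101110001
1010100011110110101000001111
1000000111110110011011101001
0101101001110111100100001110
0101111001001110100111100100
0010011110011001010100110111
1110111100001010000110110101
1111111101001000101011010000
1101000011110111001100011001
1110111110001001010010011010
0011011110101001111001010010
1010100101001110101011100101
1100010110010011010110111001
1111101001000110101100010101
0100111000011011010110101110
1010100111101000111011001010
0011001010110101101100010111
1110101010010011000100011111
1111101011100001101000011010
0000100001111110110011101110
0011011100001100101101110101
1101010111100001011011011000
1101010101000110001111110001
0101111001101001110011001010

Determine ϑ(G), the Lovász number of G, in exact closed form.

7

Vertex nkvn has 15 neighbors: pcnh, sttz, xnlt, wtzq, ipjn, hboj, zhqh, ttsh, geqd, qlxj, iukj, pjvk, lbor, upmk, vanp.
Vertex pjvk has 15 neighbors: xnlt, tdos, hboj, ttsh, hjzf, pqzp, nkvn, qlxj, mkzo, ince, ddjh, lbor, oywd, vanp, mcdb.
N(pcnh) = {tdos, ipjn, hboj, hjzf, pqzp, geqd, nkvn, qlxj, mkzo, iukj, ddjh, mcoi, qjxt, oywd, vanp}, |N(pcnh)| = 15.
Vertex mcdb has 15 neighbors: sttz, tdos, wtzq, ipjn, hboj, eosb, hjzf, geqd, qlxj, mkzo, iukj, pjvk, mcoi, upmk, vanp.
Every vertex has degree 15 (N=28); Kneser-type, 2-subsets of [8].
Distinct eigenvalues (to 6 d.p.): [15.0, 1.0, -5.0].
Lovász (edge-transitive): ϑ = −28·(-5)/((15)−(-5)) = 7.
≈ 7.000000000 (to 9 d.p.).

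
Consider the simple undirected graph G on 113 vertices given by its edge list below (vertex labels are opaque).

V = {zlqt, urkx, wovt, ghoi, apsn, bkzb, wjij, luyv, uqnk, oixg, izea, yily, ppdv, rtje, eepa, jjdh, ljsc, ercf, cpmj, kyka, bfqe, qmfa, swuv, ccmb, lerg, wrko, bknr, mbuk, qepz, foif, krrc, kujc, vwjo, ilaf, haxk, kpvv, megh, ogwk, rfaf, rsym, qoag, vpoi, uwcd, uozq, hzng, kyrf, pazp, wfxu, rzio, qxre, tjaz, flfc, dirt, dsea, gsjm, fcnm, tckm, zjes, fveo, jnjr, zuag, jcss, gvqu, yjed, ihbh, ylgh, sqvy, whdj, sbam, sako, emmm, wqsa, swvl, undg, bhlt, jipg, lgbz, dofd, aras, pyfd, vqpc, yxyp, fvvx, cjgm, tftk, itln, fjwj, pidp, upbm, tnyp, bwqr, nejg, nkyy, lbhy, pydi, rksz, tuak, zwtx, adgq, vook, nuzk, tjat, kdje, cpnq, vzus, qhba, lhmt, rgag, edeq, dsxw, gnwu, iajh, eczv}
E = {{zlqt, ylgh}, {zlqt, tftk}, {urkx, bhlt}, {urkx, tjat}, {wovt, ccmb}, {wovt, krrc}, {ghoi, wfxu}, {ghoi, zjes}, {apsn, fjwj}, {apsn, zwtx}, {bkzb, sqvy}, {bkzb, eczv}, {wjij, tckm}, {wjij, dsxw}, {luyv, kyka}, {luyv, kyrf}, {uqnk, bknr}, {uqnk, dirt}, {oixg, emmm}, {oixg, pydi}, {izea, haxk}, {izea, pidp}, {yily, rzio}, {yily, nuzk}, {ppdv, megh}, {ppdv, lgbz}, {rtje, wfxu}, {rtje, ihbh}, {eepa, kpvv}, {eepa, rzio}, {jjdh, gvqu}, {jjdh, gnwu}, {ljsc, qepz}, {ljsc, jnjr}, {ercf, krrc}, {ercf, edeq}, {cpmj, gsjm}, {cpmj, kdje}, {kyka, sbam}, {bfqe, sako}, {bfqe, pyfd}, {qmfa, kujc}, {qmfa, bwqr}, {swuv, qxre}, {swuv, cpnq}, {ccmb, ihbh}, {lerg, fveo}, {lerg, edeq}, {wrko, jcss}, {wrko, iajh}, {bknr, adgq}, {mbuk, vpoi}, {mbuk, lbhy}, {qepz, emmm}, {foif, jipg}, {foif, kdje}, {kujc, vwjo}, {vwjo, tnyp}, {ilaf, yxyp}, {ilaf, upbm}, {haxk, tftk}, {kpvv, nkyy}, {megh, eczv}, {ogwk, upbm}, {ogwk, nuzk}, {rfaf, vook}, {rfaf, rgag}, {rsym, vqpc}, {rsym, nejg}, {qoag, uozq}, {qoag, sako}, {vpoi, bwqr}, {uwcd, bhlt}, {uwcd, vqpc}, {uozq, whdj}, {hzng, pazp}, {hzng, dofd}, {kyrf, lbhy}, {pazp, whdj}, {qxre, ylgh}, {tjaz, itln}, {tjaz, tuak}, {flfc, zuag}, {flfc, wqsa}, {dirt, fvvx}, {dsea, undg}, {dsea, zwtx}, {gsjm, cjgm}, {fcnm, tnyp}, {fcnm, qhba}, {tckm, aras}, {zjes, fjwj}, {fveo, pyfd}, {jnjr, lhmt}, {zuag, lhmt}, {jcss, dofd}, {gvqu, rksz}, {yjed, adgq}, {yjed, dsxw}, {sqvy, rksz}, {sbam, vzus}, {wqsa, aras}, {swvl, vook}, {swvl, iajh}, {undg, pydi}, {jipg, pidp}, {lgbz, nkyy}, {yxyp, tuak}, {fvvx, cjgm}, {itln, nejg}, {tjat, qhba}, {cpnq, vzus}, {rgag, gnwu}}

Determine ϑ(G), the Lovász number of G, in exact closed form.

113*cos(pi/113)/(cos(pi/113) + 1)

N(edeq) = {ercf, lerg}, |N(edeq)| = 2.
deg(dirt) = 2; N(dirt) = {uqnk, fvvx}.
deg(mbuk) = 2; N(mbuk) = {vpoi, lbhy}.
Vertex foif has 2 neighbors: jipg, kdje.
Regular of degree 2 on 113 vertices: a single 113-cycle (edge-transitive).
Distinct eigenvalues (to 6 d.p.): [2.0, 1.996909, 1.987646, 1.972239, 1.950736, 1.923203, 1.889726, 1.850408, 1.80537, 1.754752, 1.69871, 1.637418, 1.571064, 1.499854, 1.424009, 1.343762, 1.259361, 1.171068, 1.079155, 0.983906, 0.885616, 0.784589, 0.681137, 0.575579, 0.468242, 0.359458, 0.249563, 0.138897, 0.027801, -0.083381, -0.194305, -0.304628, -0.41401, -0.522112, -0.628601, -0.733146, -0.835425, -0.935122, -1.031929, -1.125546, -1.215684, -1.302064, -1.38442, -1.462497, -1.536053, -1.604861, -1.668709, -1.727399, -1.780749, -1.828596, -1.87079, -1.907202, -1.937718, -1.962246, -1.980708, -1.993048, -1.999227].
−113·(-2*cos(pi/113)) / ((2)−(-2*cos(pi/113))) = 113*cos(pi/113)/(cos(pi/113) + 1) = ϑ(G).
ϑ(G) ≈ 56.48908089.
Lovász sandwich 56 ≤ 113*cos(pi/113)/(cos(pi/113) + 1) ≤ 57: both strict.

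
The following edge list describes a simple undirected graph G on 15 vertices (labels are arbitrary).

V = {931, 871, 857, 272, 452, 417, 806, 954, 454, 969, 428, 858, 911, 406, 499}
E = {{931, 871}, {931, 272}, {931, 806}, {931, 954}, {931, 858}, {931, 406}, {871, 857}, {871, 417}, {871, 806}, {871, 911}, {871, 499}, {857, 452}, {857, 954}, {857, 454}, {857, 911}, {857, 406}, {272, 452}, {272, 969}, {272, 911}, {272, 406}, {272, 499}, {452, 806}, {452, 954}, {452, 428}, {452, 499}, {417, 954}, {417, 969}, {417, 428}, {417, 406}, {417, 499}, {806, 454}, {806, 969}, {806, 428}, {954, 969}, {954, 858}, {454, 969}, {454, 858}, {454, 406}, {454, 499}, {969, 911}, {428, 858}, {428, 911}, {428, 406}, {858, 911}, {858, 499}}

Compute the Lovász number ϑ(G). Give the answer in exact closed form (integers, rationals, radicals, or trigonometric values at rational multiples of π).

Vertex 452 has 6 neighbors: 857, 272, 806, 954, 428, 499.
N(871) = {931, 857, 417, 806, 911, 499}, |N(871)| = 6.
deg(806) = 6; N(806) = {931, 871, 452, 454, 969, 428}.
N(428) = {452, 417, 806, 858, 911, 406}, |N(428)| = 6.
15-vertex 6-regular graph: Kneser-type, 2-subsets of [6].
The 3 distinct eigenvalues: [6.0, 1.0, -3.0].
−15·(-3) / ((6)−(-3)) = 5 = ϑ(G).
≈ 5.0000 (to 4 d.p.).

5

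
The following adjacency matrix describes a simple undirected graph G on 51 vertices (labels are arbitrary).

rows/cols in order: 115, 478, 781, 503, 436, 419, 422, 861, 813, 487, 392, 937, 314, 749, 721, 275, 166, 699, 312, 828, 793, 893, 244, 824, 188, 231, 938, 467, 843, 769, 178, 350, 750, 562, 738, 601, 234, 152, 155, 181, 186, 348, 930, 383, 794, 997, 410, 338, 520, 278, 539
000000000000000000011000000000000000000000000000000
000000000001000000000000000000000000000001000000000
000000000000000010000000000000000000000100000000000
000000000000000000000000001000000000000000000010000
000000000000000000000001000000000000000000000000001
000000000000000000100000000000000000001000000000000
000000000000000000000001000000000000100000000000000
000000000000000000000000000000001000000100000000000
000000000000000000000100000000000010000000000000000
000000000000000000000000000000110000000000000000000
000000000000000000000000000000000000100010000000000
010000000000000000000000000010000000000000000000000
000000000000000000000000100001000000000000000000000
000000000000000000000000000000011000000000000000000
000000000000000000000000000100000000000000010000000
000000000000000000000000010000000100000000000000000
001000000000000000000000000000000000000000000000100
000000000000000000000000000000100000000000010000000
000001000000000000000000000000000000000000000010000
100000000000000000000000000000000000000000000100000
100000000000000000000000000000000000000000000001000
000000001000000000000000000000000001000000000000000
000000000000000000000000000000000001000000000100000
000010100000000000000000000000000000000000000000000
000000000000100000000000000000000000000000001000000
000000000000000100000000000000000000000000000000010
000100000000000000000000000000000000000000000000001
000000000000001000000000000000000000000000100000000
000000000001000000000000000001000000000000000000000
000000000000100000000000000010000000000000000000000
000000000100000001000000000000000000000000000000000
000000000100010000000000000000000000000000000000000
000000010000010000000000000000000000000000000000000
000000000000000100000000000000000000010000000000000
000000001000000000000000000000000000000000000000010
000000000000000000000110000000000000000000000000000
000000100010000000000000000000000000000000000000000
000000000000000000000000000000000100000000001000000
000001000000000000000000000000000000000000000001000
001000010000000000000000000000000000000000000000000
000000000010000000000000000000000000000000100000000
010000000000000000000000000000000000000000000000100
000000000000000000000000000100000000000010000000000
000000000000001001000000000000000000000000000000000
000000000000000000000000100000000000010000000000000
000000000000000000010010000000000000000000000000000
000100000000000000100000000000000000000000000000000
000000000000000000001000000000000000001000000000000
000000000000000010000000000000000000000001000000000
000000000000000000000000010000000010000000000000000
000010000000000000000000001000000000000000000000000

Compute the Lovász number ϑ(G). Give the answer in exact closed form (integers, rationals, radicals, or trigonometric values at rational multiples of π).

Vertex 314 has 2 neighbors: 188, 769.
N(520) = {166, 348}, |N(520)| = 2.
N(721) = {467, 383}, |N(721)| = 2.
N(793) = {115, 338}, |N(793)| = 2.
Regular of degree 2 on 51 vertices: a single 51-cycle (edge-transitive).
spec(A) ≈ [2.0, 1.985, 1.94, 1.865, 1.762, 1.632, 1.478, 1.301, 1.105, 0.891, 0.665, 0.428, 0.185, -0.062, -0.307, -0.547, -0.78, -1.0, -1.205, -1.392, -1.558, -1.7, -1.817, -1.906, -1.966, -1.996] (distinct, 3 d.p.).
λ_max=2, λ_min=-2*cos(pi/51); ϑ = −51·λ_min/(λ_max−λ_min) = 51*cos(pi/51)/(cos(pi/51) + 1).
= 25.47579… (decimal).
Check 25 ≤ 51*cos(pi/51)/(cos(pi/51) + 1) ≤ 26: both strict.

51*cos(pi/51)/(cos(pi/51) + 1)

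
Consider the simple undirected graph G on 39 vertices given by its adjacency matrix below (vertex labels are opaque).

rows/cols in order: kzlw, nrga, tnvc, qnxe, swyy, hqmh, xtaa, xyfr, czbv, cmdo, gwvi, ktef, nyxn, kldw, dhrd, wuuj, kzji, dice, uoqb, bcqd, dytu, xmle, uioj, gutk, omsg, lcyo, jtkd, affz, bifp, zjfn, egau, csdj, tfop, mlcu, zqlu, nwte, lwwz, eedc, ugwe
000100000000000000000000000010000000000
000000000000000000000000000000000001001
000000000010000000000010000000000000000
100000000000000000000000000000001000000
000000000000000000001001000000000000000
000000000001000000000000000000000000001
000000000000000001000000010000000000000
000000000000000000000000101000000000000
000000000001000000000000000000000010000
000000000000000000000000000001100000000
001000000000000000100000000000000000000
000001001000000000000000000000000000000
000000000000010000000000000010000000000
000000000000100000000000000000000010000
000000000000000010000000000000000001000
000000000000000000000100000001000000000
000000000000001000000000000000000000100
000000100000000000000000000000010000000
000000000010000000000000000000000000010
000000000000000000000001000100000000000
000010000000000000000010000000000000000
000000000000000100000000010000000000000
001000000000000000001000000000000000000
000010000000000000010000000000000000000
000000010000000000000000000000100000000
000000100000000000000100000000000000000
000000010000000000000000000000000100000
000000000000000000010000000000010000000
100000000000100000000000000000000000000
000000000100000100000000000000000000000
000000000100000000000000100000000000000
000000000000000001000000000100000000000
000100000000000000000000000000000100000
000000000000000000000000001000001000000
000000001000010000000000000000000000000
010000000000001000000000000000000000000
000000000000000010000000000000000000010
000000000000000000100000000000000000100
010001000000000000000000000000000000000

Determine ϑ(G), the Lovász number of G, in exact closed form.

N(nwte) = {nrga, dhrd}, |N(nwte)| = 2.
Vertex eedc has 2 neighbors: uoqb, lwwz.
N(mlcu) = {jtkd, tfop}, |N(mlcu)| = 2.
N(xmle) = {wuuj, lcyo}, |N(xmle)| = 2.
G on 39 vertices is 2-regular; a single 39-cycle (edge-transitive).
Distinct eigenvalues (to 3 d.p.): [2.0, 1.974, 1.897, 1.771, 1.599, 1.385, 1.136, 0.857, 0.556, 0.241, -0.081, -0.4, -0.709, -1.0, -1.265, -1.497, -1.69, -1.84, -1.942, -1.994].
Lovász (edge-transitive): ϑ = −39·(-2*cos(pi/39))/((2)−(-2*cos(pi/39))) = 39*cos(pi/39)/(cos(pi/39) + 1).
≈ 19.46833241 (to 8 d.p.).
Lovász sandwich 19 ≤ 39*cos(pi/39)/(cos(pi/39) + 1) ≤ 20: both strict.

39*cos(pi/39)/(cos(pi/39) + 1)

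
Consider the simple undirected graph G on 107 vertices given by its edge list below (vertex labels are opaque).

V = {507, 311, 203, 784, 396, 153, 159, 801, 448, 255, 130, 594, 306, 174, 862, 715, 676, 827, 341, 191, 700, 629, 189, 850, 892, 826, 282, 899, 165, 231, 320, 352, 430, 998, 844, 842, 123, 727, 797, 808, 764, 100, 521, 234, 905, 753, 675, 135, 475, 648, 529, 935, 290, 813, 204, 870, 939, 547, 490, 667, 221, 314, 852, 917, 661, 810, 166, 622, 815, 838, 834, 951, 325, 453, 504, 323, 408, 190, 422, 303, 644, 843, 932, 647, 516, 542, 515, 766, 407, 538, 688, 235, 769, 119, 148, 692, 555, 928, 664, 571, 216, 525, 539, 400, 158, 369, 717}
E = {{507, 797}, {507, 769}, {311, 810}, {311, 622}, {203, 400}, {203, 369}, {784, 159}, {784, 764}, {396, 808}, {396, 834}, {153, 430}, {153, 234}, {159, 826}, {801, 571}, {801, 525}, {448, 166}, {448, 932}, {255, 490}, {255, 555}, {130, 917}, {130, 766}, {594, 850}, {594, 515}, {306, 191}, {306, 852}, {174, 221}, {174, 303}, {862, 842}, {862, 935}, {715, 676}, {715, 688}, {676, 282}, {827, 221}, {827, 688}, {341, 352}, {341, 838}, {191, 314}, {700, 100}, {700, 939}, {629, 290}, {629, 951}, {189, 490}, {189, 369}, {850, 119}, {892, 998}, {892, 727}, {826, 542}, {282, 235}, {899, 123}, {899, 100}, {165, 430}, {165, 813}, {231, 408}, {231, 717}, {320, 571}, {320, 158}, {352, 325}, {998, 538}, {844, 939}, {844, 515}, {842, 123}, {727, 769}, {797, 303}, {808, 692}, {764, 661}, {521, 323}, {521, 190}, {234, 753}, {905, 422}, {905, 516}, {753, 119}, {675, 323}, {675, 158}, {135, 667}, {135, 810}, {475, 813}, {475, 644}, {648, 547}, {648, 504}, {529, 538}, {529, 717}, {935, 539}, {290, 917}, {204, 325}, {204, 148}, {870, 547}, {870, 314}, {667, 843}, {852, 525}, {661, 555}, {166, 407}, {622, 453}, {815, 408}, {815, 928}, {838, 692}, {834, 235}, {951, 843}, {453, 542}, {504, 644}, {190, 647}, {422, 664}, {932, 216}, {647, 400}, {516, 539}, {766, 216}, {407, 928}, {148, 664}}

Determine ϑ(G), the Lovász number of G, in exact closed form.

Vertex 158 has 2 neighbors: 320, 675.
deg(323) = 2; N(323) = {521, 675}.
N(221) = {174, 827}, |N(221)| = 2.
Vertex 801 has 2 neighbors: 571, 525.
107-vertex 2-regular graph: connected 2-regular on 107 ⇒ C_{107}.
spec(A) ≈ [2.0, 1.9966, 1.9862, 1.969, 1.9451, 1.9144, 1.8771, 1.8334, 1.7833, 1.7271, 1.665, 1.5971, 1.5237, 1.445, 1.3614, 1.273, 1.1803, 1.0835, 0.983, 0.8791, 0.7721, 0.6625, 0.5506, 0.4369, 0.3216, 0.2052, 0.0881, -0.0294, -0.1467, -0.2635, -0.3794, -0.494, -0.6069, -0.7176, -0.826, -0.9314, -1.0337, -1.1324, -1.2272, -1.3178, -1.4038, -1.485, -1.561, -1.6317, -1.6968, -1.756, -1.8092, -1.8561, -1.8966, -1.9306, -1.9579, -1.9785, -1.9922, -1.9991] (distinct, 4 d.p.).
λ_max=2, λ_min=-2*cos(pi/107); ϑ = −107·λ_min/(λ_max−λ_min) = 107*cos(pi/107)/(cos(pi/107) + 1).
≈ 53.48847 (to 5 d.p.).
α=53, χ(Ḡ)=54; ϑ=107*cos(pi/107)/(cos(pi/107) + 1) lies between (both strict).

107*cos(pi/107)/(cos(pi/107) + 1)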